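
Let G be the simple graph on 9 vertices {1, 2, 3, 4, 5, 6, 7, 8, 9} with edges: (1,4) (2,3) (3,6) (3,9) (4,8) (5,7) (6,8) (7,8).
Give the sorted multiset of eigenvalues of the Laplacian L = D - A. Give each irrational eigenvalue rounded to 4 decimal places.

[0, 0.1953, 0.3820, 1, 1.2108, 2.1449, 2.6180, 3.9064, 4.5426]

Each diagonal entry of L is the vertex degree and each off-diagonal entry is -1 where an edge is present, 0 otherwise; in the order [1, 2, 3, 4, 5, 6, 7, 8, 9] the diagonal is [1, 1, 3, 2, 1, 2, 2, 3, 1]. Diagonalising L (or applying a numerical eigensolver to the 9x9 matrix) gives the spectrum above. The single zero eigenvalue shows the graph is connected.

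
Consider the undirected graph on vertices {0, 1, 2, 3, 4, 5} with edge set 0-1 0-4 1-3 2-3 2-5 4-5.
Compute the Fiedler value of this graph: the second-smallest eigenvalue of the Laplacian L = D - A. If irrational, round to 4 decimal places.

With the vertex order [0, 1, 2, 3, 4, 5], the degrees are [2, 2, 2, 2, 2, 2], giving D = diag(2, 2, 2, 2, 2, 2) and L = D - A. The sorted Laplacian eigenvalues are [0, 1, 1, 3, 3, 4]; the algebraic connectivity is the second entry, 1. There is one zero in the spectrum, matching the 1 component.

1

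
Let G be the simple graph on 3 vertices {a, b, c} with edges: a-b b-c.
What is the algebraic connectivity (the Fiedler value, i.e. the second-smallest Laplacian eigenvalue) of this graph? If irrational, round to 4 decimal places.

1

Reading degrees in the order [a, b, c] gives [1, 2, 1]; set D = diag(1, 2, 1) and form L = D - A. The sorted Laplacian eigenvalues are [0, 1, 3]; the algebraic connectivity is the second entry, 1. The eigenvalues sum to 4, which equals trace(L) = 2|E|. By the matrix-tree theorem the graph has (1/3) * product of the nonzero eigenvalues = 1 spanning tree.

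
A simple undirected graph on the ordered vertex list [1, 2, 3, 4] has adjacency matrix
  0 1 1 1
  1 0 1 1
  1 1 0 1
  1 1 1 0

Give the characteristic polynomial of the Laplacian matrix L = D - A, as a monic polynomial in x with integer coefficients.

With the vertex order [1, 2, 3, 4], the degrees are [3, 3, 3, 3], giving D = diag(3, 3, 3, 3) and L = D - A. L has integer entries, so p(x) = det(xI - L) has integer coefficients. Expanding the determinant yields x^4 - 12x^3 + 48x^2 - 64x. The coefficient of x^3 equals -trace(L) = -12, matching the sum of degrees. By the matrix-tree theorem the graph has (1/4) * product of the nonzero eigenvalues = 16 spanning trees.

x^4 - 12x^3 + 48x^2 - 64x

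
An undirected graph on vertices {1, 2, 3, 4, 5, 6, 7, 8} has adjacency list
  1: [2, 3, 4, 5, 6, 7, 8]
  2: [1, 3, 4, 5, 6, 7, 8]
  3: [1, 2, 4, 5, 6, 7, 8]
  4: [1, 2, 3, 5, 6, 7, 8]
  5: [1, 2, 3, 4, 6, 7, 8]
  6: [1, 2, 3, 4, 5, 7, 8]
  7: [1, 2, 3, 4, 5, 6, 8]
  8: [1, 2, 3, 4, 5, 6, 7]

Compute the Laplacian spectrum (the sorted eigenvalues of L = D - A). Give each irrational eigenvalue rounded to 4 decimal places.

[0, 8, 8, 8, 8, 8, 8, 8]

Each diagonal entry of L is the vertex degree and each off-diagonal entry is -1 where an edge is present, 0 otherwise; in the order [1, 2, 3, 4, 5, 6, 7, 8] the diagonal is [7, 7, 7, 7, 7, 7, 7, 7]. The multiplicity of 0 as a Laplacian eigenvalue equals the number of connected components. The single zero eigenvalue shows the graph is connected. The eigenvalues sum to 56, which equals trace(L) = 2|E|. There is one zero in the spectrum, matching the 1 component.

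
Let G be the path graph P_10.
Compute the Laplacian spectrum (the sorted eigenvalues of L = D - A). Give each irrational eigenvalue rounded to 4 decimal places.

[0, 0.0979, 0.3820, 0.8244, 1.3820, 2, 2.6180, 3.1756, 3.6180, 3.9021]

The graph has 10 vertices and degree multiset [2, 2, 2, 2, 2, 2, 2, 2, 1, 1]; D is the diagonal matrix of degrees and L = D - A. Since every row of L sums to 0, the all-ones vector is in the kernel and 0 is an eigenvalue. The single zero eigenvalue shows the graph is connected. The largest eigenvalue, 3.9021, is at most the vertex count 10.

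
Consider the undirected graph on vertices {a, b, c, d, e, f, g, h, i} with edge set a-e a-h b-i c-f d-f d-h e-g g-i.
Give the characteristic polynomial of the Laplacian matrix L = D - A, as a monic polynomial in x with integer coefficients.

x^9 - 16x^8 + 105x^7 - 364x^6 + 715x^5 - 792x^4 + 462x^3 - 120x^2 + 9x

Reading degrees in the order [a, b, c, d, e, f, g, h, i] gives [2, 1, 1, 2, 2, 2, 2, 2, 2]; set D = diag(2, 1, 1, 2, 2, 2, 2, 2, 2) and form L = D - A. L has integer entries, so p(x) = det(xI - L) has integer coefficients. Expanding the determinant yields x^9 - 16x^8 + 105x^7 - 364x^6 + 715x^5 - 792x^4 + 462x^3 - 120x^2 + 9x. The coefficient of x^8 equals -trace(L) = -16, matching the sum of degrees. By the matrix-tree theorem the graph has (1/9) * product of the nonzero eigenvalues = 1 spanning tree.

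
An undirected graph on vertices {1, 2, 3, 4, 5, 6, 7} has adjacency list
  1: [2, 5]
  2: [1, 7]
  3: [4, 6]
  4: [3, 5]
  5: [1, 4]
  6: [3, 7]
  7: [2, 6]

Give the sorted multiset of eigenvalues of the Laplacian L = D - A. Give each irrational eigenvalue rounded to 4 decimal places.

[0, 0.7530, 0.7530, 2.4450, 2.4450, 3.8019, 3.8019]

Each diagonal entry of L is the vertex degree and each off-diagonal entry is -1 where an edge is present, 0 otherwise; in the order [1, 2, 3, 4, 5, 6, 7] the diagonal is [2, 2, 2, 2, 2, 2, 2]. Diagonalising L (or applying a numerical eigensolver to the 7x7 matrix) gives the spectrum above. The single zero eigenvalue shows the graph is connected. The eigenvalues sum to 14, which equals trace(L) = 2|E|. By the matrix-tree theorem the graph has (1/7) * product of the nonzero eigenvalues = 7 spanning trees.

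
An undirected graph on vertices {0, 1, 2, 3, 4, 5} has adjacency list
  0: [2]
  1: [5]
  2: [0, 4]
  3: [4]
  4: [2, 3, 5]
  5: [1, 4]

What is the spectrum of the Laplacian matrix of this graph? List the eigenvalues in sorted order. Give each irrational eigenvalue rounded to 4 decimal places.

With the vertex order [0, 1, 2, 3, 4, 5], the degrees are [1, 1, 2, 1, 3, 2], giving D = diag(1, 1, 2, 1, 3, 2) and L = D - A. Since every row of L sums to 0, the all-ones vector is in the kernel and 0 is an eigenvalue. The single zero eigenvalue shows the graph is connected. The largest eigenvalue, 4.3028, is at most the vertex count 6.

[0, 0.3820, 0.6972, 2, 2.6180, 4.3028]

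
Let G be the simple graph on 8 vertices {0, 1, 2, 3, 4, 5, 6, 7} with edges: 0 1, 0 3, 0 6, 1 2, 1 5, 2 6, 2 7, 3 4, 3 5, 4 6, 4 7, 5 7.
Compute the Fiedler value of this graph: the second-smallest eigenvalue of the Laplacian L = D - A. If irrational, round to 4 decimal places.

2

With the vertex order [0, 1, 2, 3, 4, 5, 6, 7], the degrees are [3, 3, 3, 3, 3, 3, 3, 3], giving D = diag(3, 3, 3, 3, 3, 3, 3, 3) and L = D - A. The sorted Laplacian eigenvalues are [0, 2, 2, 2, 4, 4, 4, 6]; the algebraic connectivity is the second entry, 2. The eigenvalues sum to 24, which equals trace(L) = 2|E|.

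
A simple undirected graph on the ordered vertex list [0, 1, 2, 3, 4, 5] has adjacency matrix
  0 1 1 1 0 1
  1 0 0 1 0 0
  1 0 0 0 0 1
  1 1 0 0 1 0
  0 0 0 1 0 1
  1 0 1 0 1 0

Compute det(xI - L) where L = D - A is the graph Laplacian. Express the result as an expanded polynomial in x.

x^6 - 16x^5 + 97x^4 - 276x^3 + 365x^2 - 180x

Reading degrees in the order [0, 1, 2, 3, 4, 5] gives [4, 2, 2, 3, 2, 3]; set D = diag(4, 2, 2, 3, 2, 3) and form L = D - A. Computing det(xI - L) by cofactor expansion (or equivalently via sum-over-permutations) gives x^6 - 16x^5 + 97x^4 - 276x^3 + 365x^2 - 180x. The constant term is 0 because L is singular (the all-ones vector lies in its kernel).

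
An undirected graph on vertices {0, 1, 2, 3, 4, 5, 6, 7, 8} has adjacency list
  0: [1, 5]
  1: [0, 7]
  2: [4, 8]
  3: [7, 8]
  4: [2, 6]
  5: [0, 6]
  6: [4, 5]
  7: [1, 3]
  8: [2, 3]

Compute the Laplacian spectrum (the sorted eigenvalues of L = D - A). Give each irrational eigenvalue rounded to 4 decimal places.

[0, 0.4679, 0.4679, 1.6527, 1.6527, 3, 3, 3.8794, 3.8794]

Reading degrees in the order [0, 1, 2, 3, 4, 5, 6, 7, 8] gives [2, 2, 2, 2, 2, 2, 2, 2, 2]; set D = diag(2, 2, 2, 2, 2, 2, 2, 2, 2) and form L = D - A. Diagonalising L (or applying a numerical eigensolver to the 9x9 matrix) gives the spectrum above. The single zero eigenvalue shows the graph is connected. The largest eigenvalue, 3.8794, is at most the vertex count 9. There is one zero in the spectrum, matching the 1 component.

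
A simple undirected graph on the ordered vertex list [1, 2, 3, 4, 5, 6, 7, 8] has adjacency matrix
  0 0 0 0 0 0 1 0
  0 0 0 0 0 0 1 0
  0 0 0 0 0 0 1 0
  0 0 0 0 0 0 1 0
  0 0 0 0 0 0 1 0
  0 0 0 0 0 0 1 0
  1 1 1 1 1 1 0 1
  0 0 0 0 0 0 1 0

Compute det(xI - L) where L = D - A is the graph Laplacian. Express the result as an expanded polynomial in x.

x^8 - 14x^7 + 63x^6 - 140x^5 + 175x^4 - 126x^3 + 49x^2 - 8x

Each diagonal entry of L is the vertex degree and each off-diagonal entry is -1 where an edge is present, 0 otherwise; in the order [1, 2, 3, 4, 5, 6, 7, 8] the diagonal is [1, 1, 1, 1, 1, 1, 7, 1]. L has integer entries, so p(x) = det(xI - L) has integer coefficients. Expanding the determinant yields x^8 - 14x^7 + 63x^6 - 140x^5 + 175x^4 - 126x^3 + 49x^2 - 8x. Since p(0) = det(-L) = 0, x divides p(x). The eigenvalues sum to 14, which equals trace(L) = 2|E|. There is one zero in the spectrum, matching the 1 component.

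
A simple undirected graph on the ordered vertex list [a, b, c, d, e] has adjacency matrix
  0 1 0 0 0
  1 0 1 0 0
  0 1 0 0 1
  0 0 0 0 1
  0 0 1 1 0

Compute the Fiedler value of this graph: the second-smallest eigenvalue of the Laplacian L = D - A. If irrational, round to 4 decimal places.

Reading degrees in the order [a, b, c, d, e] gives [1, 2, 2, 1, 2]; set D = diag(1, 2, 2, 1, 2) and form L = D - A. The sorted Laplacian eigenvalues are [0, 0.3820, 1.3820, 2.6180, 3.6180]; the algebraic connectivity is the second entry, 0.3820. There is one zero in the spectrum, matching the 1 component.

0.3820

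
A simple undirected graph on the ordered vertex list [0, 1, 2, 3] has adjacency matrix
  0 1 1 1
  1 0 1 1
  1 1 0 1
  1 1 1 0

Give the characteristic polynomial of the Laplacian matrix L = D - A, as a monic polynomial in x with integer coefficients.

x^4 - 12x^3 + 48x^2 - 64x

Each diagonal entry of L is the vertex degree and each off-diagonal entry is -1 where an edge is present, 0 otherwise; in the order [0, 1, 2, 3] the diagonal is [3, 3, 3, 3]. L has integer entries, so p(x) = det(xI - L) has integer coefficients. Expanding the determinant yields x^4 - 12x^3 + 48x^2 - 64x. The coefficient of x^3 equals -trace(L) = -12, matching the sum of degrees. There is one zero in the spectrum, matching the 1 component.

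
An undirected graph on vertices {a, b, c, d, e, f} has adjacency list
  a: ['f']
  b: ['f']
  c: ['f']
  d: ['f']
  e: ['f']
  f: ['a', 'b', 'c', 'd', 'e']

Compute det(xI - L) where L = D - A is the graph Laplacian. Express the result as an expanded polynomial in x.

With the vertex order [a, b, c, d, e, f], the degrees are [1, 1, 1, 1, 1, 5], giving D = diag(1, 1, 1, 1, 1, 5) and L = D - A. The eigenvalues of L are [0, 1, 1, 1, 1, 6]; the characteristic polynomial is the product of (x - lambda_i), which multiplies out to x^6 - 10x^5 + 30x^4 - 40x^3 + 25x^2 - 6x. The coefficient of x^5 equals -trace(L) = -10, matching the sum of degrees.

x^6 - 10x^5 + 30x^4 - 40x^3 + 25x^2 - 6x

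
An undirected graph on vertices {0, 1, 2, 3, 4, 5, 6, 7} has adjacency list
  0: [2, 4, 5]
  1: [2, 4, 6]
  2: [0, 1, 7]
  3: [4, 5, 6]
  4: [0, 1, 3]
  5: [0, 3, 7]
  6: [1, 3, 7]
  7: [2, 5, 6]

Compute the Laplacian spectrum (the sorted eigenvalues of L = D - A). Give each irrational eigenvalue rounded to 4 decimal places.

[0, 2, 2, 2, 4, 4, 4, 6]

Each diagonal entry of L is the vertex degree and each off-diagonal entry is -1 where an edge is present, 0 otherwise; in the order [0, 1, 2, 3, 4, 5, 6, 7] the diagonal is [3, 3, 3, 3, 3, 3, 3, 3]. The multiplicity of 0 as a Laplacian eigenvalue equals the number of connected components. The single zero eigenvalue shows the graph is connected.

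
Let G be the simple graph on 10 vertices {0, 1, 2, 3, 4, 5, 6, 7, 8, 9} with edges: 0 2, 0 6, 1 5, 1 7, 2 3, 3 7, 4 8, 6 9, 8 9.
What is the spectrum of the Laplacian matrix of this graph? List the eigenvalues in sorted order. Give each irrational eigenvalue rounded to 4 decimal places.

[0, 0.0979, 0.3820, 0.8244, 1.3820, 2, 2.6180, 3.1756, 3.6180, 3.9021]

With the vertex order [0, 1, 2, 3, 4, 5, 6, 7, 8, 9], the degrees are [2, 2, 2, 2, 1, 1, 2, 2, 2, 2], giving D = diag(2, 2, 2, 2, 1, 1, 2, 2, 2, 2) and L = D - A. The multiplicity of 0 as a Laplacian eigenvalue equals the number of connected components. The eigenvalues sum to 18, which equals trace(L) = 2|E|.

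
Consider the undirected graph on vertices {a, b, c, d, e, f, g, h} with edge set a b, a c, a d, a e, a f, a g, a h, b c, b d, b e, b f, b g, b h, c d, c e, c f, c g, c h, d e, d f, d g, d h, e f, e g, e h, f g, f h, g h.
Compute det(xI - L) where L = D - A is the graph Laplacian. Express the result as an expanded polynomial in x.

With the vertex order [a, b, c, d, e, f, g, h], the degrees are [7, 7, 7, 7, 7, 7, 7, 7], giving D = diag(7, 7, 7, 7, 7, 7, 7, 7) and L = D - A. L has integer entries, so p(x) = det(xI - L) has integer coefficients. Expanding the determinant yields x^8 - 56x^7 + 1344x^6 - 17920x^5 + 143360x^4 - 688128x^3 + 1835008x^2 - 2097152x. Since p(0) = det(-L) = 0, x divides p(x). The largest eigenvalue, 8, is at most the vertex count 8.

x^8 - 56x^7 + 1344x^6 - 17920x^5 + 143360x^4 - 688128x^3 + 1835008x^2 - 2097152x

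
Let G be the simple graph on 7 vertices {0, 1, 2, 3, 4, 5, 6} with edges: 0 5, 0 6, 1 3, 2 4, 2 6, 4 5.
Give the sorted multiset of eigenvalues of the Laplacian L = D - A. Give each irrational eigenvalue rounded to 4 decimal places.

With the vertex order [0, 1, 2, 3, 4, 5, 6], the degrees are [2, 1, 2, 1, 2, 2, 2], giving D = diag(2, 1, 2, 1, 2, 2, 2) and L = D - A. Since every row of L sums to 0, the all-ones vector is in the kernel and 0 is an eigenvalue. The 2 zero eigenvalues correspond to the 2 connected components. The eigenvalues sum to 12, which equals trace(L) = 2|E|. There are 2 zeros in the spectrum, matching the 2 components.

[0, 0, 1.3820, 1.3820, 2, 3.6180, 3.6180]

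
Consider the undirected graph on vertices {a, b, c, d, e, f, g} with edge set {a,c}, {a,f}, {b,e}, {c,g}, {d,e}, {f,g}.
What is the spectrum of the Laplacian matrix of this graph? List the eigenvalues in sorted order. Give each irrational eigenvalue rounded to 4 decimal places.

Reading degrees in the order [a, b, c, d, e, f, g] gives [2, 1, 2, 1, 2, 2, 2]; set D = diag(2, 1, 2, 1, 2, 2, 2) and form L = D - A. Since every row of L sums to 0, the all-ones vector is in the kernel and 0 is an eigenvalue. The 2 zero eigenvalues correspond to the 2 connected components. The largest eigenvalue, 4, is at most the vertex count 7.

[0, 0, 1, 2, 2, 3, 4]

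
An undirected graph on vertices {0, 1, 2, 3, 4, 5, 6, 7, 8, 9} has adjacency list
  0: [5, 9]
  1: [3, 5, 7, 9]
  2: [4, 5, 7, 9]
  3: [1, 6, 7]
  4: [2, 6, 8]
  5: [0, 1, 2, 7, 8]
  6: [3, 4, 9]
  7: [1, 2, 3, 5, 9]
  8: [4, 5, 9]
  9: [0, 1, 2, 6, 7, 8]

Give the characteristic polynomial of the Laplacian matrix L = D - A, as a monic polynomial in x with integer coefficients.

x^10 - 38x^9 + 624x^8 - 5806x^7 + 33693x^6 - 126294x^5 + 305350x^4 - 458586x^3 + 387800x^2 - 140620x

Reading degrees in the order [0, 1, 2, 3, 4, 5, 6, 7, 8, 9] gives [2, 4, 4, 3, 3, 5, 3, 5, 3, 6]; set D = diag(2, 4, 4, 3, 3, 5, 3, 5, 3, 6) and form L = D - A. Computing det(xI - L) by cofactor expansion (or equivalently via sum-over-permutations) gives x^10 - 38x^9 + 624x^8 - 5806x^7 + 33693x^6 - 126294x^5 + 305350x^4 - 458586x^3 + 387800x^2 - 140620x. The constant term is 0 because L is singular (the all-ones vector lies in its kernel). There is one zero in the spectrum, matching the 1 component. The largest eigenvalue, 7.9681, is at most the vertex count 10.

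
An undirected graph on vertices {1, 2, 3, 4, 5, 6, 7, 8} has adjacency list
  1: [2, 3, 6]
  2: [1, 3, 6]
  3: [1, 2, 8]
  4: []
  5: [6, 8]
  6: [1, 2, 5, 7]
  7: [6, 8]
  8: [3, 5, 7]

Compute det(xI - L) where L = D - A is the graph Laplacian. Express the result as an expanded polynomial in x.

With the vertex order [1, 2, 3, 4, 5, 6, 7, 8], the degrees are [3, 3, 3, 0, 2, 4, 2, 3], giving D = diag(3, 3, 3, 0, 2, 4, 2, 3) and L = D - A. Computing det(xI - L) by cofactor expansion (or equivalently via sum-over-permutations) gives x^8 - 20x^7 + 160x^6 - 652x^5 + 1420x^4 - 1560x^3 + 672x^2. Since p(0) = det(-L) = 0, x divides p(x). The largest eigenvalue, 5.4142, is at most the vertex count 8. The eigenvalues sum to 20, which equals trace(L) = 2|E|.

x^8 - 20x^7 + 160x^6 - 652x^5 + 1420x^4 - 1560x^3 + 672x^2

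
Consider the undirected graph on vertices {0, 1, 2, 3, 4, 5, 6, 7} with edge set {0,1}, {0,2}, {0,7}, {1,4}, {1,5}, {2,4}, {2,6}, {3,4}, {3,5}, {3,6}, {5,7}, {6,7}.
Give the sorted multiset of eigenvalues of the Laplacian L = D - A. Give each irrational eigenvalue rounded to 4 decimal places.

Each diagonal entry of L is the vertex degree and each off-diagonal entry is -1 where an edge is present, 0 otherwise; in the order [0, 1, 2, 3, 4, 5, 6, 7] the diagonal is [3, 3, 3, 3, 3, 3, 3, 3]. Diagonalising L (or applying a numerical eigensolver to the 8x8 matrix) gives the spectrum above. The single zero eigenvalue shows the graph is connected. By the matrix-tree theorem the graph has (1/8) * product of the nonzero eigenvalues = 384 spanning trees.

[0, 2, 2, 2, 4, 4, 4, 6]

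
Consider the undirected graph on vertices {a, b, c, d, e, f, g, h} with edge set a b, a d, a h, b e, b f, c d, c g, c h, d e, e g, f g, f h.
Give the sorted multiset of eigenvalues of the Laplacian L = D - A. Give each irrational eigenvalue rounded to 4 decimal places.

[0, 2, 2, 2, 4, 4, 4, 6]

Each diagonal entry of L is the vertex degree and each off-diagonal entry is -1 where an edge is present, 0 otherwise; in the order [a, b, c, d, e, f, g, h] the diagonal is [3, 3, 3, 3, 3, 3, 3, 3]. The multiplicity of 0 as a Laplacian eigenvalue equals the number of connected components. The single zero eigenvalue shows the graph is connected. There is one zero in the spectrum, matching the 1 component.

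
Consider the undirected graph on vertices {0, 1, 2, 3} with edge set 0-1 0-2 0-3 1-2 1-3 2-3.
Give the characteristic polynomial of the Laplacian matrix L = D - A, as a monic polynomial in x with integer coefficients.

With the vertex order [0, 1, 2, 3], the degrees are [3, 3, 3, 3], giving D = diag(3, 3, 3, 3) and L = D - A. L has integer entries, so p(x) = det(xI - L) has integer coefficients. Expanding the determinant yields x^4 - 12x^3 + 48x^2 - 64x. The constant term is 0 because L is singular (the all-ones vector lies in its kernel). The eigenvalues sum to 12, which equals trace(L) = 2|E|.

x^4 - 12x^3 + 48x^2 - 64x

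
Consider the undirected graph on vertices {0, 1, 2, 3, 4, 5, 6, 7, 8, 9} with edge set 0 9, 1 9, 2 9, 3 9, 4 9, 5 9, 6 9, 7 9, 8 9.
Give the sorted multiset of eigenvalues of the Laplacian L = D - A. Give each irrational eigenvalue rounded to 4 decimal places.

[0, 1, 1, 1, 1, 1, 1, 1, 1, 10]

Reading degrees in the order [0, 1, 2, 3, 4, 5, 6, 7, 8, 9] gives [1, 1, 1, 1, 1, 1, 1, 1, 1, 9]; set D = diag(1, 1, 1, 1, 1, 1, 1, 1, 1, 9) and form L = D - A. The multiplicity of 0 as a Laplacian eigenvalue equals the number of connected components. The largest eigenvalue, 10, is at most the vertex count 10.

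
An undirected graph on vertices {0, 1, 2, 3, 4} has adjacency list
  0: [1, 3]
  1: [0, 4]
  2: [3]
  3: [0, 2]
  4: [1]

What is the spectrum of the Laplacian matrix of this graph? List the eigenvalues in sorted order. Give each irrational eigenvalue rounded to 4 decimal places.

Each diagonal entry of L is the vertex degree and each off-diagonal entry is -1 where an edge is present, 0 otherwise; in the order [0, 1, 2, 3, 4] the diagonal is [2, 2, 1, 2, 1]. Diagonalising L (or applying a numerical eigensolver to the 5x5 matrix) gives the spectrum above. There is one zero in the spectrum, matching the 1 component.

[0, 0.3820, 1.3820, 2.6180, 3.6180]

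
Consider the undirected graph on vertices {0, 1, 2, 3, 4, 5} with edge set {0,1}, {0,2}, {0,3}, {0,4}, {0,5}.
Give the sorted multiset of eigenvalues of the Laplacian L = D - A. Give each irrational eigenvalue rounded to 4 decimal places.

Reading degrees in the order [0, 1, 2, 3, 4, 5] gives [5, 1, 1, 1, 1, 1]; set D = diag(5, 1, 1, 1, 1, 1) and form L = D - A. L is symmetric positive semidefinite, so every eigenvalue is real and nonnegative.

[0, 1, 1, 1, 1, 6]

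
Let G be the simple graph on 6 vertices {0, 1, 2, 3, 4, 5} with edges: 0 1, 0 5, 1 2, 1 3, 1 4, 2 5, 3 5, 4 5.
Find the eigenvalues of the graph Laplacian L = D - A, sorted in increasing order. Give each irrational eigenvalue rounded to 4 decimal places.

[0, 2, 2, 2, 4, 6]

Reading degrees in the order [0, 1, 2, 3, 4, 5] gives [2, 4, 2, 2, 2, 4]; set D = diag(2, 4, 2, 2, 2, 4) and form L = D - A. L is symmetric positive semidefinite, so every eigenvalue is real and nonnegative.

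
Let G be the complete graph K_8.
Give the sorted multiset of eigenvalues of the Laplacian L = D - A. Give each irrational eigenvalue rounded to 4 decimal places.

The graph has 8 vertices and degree multiset [7, 7, 7, 7, 7, 7, 7, 7]; D is the diagonal matrix of degrees and L = D - A. The multiplicity of 0 as a Laplacian eigenvalue equals the number of connected components. The eigenvalues sum to 56, which equals trace(L) = 2|E|.

[0, 8, 8, 8, 8, 8, 8, 8]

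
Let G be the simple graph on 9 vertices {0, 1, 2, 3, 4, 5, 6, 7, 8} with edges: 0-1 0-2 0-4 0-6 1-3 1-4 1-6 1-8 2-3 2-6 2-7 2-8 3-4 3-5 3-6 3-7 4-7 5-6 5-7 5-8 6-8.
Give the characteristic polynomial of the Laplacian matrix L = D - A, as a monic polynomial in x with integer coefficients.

x^9 - 42x^8 + 760x^7 - 7734x^6 + 48379x^5 - 190362x^4 + 459813x^3 - 622970x^2 + 362277x

With the vertex order [0, 1, 2, 3, 4, 5, 6, 7, 8], the degrees are [4, 5, 5, 6, 4, 4, 6, 4, 4], giving D = diag(4, 5, 5, 6, 4, 4, 6, 4, 4) and L = D - A. L has integer entries, so p(x) = det(xI - L) has integer coefficients. Expanding the determinant yields x^9 - 42x^8 + 760x^7 - 7734x^6 + 48379x^5 - 190362x^4 + 459813x^3 - 622970x^2 + 362277x. The constant term is 0 because L is singular (the all-ones vector lies in its kernel). There is one zero in the spectrum, matching the 1 component. The largest eigenvalue, 7.8234, is at most the vertex count 9.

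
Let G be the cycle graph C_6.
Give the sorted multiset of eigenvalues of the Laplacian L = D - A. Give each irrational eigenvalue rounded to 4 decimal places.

[0, 1, 1, 3, 3, 4]

The graph has 6 vertices and degree multiset [2, 2, 2, 2, 2, 2]; D is the diagonal matrix of degrees and L = D - A. Diagonalising L (or applying a numerical eigensolver to the 6x6 matrix) gives the spectrum above. The eigenvalues sum to 12, which equals trace(L) = 2|E|.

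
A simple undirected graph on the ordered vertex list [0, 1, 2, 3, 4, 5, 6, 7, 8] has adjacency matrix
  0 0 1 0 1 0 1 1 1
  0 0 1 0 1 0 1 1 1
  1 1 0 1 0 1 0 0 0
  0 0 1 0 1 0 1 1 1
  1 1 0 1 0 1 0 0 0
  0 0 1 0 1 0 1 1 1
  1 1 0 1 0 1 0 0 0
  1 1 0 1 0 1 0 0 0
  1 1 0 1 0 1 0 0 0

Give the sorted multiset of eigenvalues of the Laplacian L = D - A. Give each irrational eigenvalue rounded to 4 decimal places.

With the vertex order [0, 1, 2, 3, 4, 5, 6, 7, 8], the degrees are [5, 5, 4, 5, 4, 5, 4, 4, 4], giving D = diag(5, 5, 4, 5, 4, 5, 4, 4, 4) and L = D - A. The multiplicity of 0 as a Laplacian eigenvalue equals the number of connected components. The eigenvalues sum to 40, which equals trace(L) = 2|E|. There is one zero in the spectrum, matching the 1 component.

[0, 4, 4, 4, 4, 5, 5, 5, 9]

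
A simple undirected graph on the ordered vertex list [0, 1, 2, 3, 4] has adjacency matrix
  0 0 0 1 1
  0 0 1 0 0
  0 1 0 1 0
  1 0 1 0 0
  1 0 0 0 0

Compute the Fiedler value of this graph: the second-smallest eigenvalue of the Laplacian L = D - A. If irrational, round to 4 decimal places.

With the vertex order [0, 1, 2, 3, 4], the degrees are [2, 1, 2, 2, 1], giving D = diag(2, 1, 2, 2, 1) and L = D - A. Computing the eigenvalues of L and sorting gives [0, 0.3820, 1.3820, 2.6180, 3.6180]. The Fiedler value lambda_2 = 0.3820 is strictly positive, so the graph is connected. There is one zero in the spectrum, matching the 1 component.

0.3820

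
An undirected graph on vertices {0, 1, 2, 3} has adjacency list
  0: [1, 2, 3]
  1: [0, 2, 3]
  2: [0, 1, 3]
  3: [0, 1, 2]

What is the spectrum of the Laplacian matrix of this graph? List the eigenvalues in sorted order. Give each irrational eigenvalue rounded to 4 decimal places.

Each diagonal entry of L is the vertex degree and each off-diagonal entry is -1 where an edge is present, 0 otherwise; in the order [0, 1, 2, 3] the diagonal is [3, 3, 3, 3]. L is symmetric positive semidefinite, so every eigenvalue is real and nonnegative.

[0, 4, 4, 4]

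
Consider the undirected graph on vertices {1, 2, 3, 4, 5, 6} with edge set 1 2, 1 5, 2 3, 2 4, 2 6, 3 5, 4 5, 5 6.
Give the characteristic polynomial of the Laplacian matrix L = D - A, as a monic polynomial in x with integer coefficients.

With the vertex order [1, 2, 3, 4, 5, 6], the degrees are [2, 4, 2, 2, 4, 2], giving D = diag(2, 4, 2, 2, 4, 2) and L = D - A. The eigenvalues of L are [0, 2, 2, 2, 4, 6]; the characteristic polynomial is the product of (x - lambda_i), which multiplies out to x^6 - 16x^5 + 96x^4 - 272x^3 + 368x^2 - 192x. Since p(0) = det(-L) = 0, x divides p(x). The eigenvalues sum to 16, which equals trace(L) = 2|E|.

x^6 - 16x^5 + 96x^4 - 272x^3 + 368x^2 - 192x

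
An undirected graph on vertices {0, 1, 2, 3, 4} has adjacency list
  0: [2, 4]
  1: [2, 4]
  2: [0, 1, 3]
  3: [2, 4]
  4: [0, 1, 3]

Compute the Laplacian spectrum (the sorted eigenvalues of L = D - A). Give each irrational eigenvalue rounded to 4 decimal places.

[0, 2, 2, 3, 5]

Each diagonal entry of L is the vertex degree and each off-diagonal entry is -1 where an edge is present, 0 otherwise; in the order [0, 1, 2, 3, 4] the diagonal is [2, 2, 3, 2, 3]. L is symmetric positive semidefinite, so every eigenvalue is real and nonnegative. By the matrix-tree theorem the graph has (1/5) * product of the nonzero eigenvalues = 12 spanning trees.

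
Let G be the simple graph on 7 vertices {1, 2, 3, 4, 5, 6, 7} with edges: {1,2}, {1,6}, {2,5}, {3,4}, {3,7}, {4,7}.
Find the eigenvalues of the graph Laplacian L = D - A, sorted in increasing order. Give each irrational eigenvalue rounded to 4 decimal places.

Each diagonal entry of L is the vertex degree and each off-diagonal entry is -1 where an edge is present, 0 otherwise; in the order [1, 2, 3, 4, 5, 6, 7] the diagonal is [2, 2, 2, 2, 1, 1, 2]. Since every row of L sums to 0, the all-ones vector is in the kernel and 0 is an eigenvalue. The 2 zero eigenvalues correspond to the 2 connected components.

[0, 0, 0.5858, 2, 3, 3, 3.4142]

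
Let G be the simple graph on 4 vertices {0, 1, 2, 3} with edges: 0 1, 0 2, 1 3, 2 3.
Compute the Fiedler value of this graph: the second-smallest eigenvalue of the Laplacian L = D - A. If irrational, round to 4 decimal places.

Each diagonal entry of L is the vertex degree and each off-diagonal entry is -1 where an edge is present, 0 otherwise; in the order [0, 1, 2, 3] the diagonal is [2, 2, 2, 2]. Computing the eigenvalues of L and sorting gives [0, 2, 2, 4]. The Fiedler value lambda_2 = 2 is strictly positive, so the graph is connected. The eigenvalues sum to 8, which equals trace(L) = 2|E|. By the matrix-tree theorem the graph has (1/4) * product of the nonzero eigenvalues = 4 spanning trees.

2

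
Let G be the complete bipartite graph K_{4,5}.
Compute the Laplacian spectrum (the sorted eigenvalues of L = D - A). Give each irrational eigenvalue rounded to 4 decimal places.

The graph has 9 vertices and degree multiset [5, 5, 5, 5, 4, 4, 4, 4, 4]; D is the diagonal matrix of degrees and L = D - A. Diagonalising L (or applying a numerical eigensolver to the 9x9 matrix) gives the spectrum above. The single zero eigenvalue shows the graph is connected. There is one zero in the spectrum, matching the 1 component.

[0, 4, 4, 4, 4, 5, 5, 5, 9]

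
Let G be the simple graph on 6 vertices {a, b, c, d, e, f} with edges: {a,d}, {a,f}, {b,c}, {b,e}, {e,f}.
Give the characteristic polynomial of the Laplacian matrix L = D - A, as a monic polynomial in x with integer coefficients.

x^6 - 10x^5 + 36x^4 - 56x^3 + 35x^2 - 6x

Each diagonal entry of L is the vertex degree and each off-diagonal entry is -1 where an edge is present, 0 otherwise; in the order [a, b, c, d, e, f] the diagonal is [2, 2, 1, 1, 2, 2]. L has integer entries, so p(x) = det(xI - L) has integer coefficients. Expanding the determinant yields x^6 - 10x^5 + 36x^4 - 56x^3 + 35x^2 - 6x. Since p(0) = det(-L) = 0, x divides p(x). The largest eigenvalue, 3.7321, is at most the vertex count 6.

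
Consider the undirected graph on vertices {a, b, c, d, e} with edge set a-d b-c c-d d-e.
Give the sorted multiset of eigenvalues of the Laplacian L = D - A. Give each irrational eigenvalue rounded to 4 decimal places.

[0, 0.5188, 1, 2.3111, 4.1701]

With the vertex order [a, b, c, d, e], the degrees are [1, 1, 2, 3, 1], giving D = diag(1, 1, 2, 3, 1) and L = D - A. Since every row of L sums to 0, the all-ones vector is in the kernel and 0 is an eigenvalue. By the matrix-tree theorem the graph has (1/5) * product of the nonzero eigenvalues = 1 spanning tree.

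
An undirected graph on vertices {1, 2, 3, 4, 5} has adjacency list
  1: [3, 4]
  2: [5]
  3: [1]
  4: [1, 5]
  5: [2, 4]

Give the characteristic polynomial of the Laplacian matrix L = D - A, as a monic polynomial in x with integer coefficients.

Each diagonal entry of L is the vertex degree and each off-diagonal entry is -1 where an edge is present, 0 otherwise; in the order [1, 2, 3, 4, 5] the diagonal is [2, 1, 1, 2, 2]. L has integer entries, so p(x) = det(xI - L) has integer coefficients. Expanding the determinant yields x^5 - 8x^4 + 21x^3 - 20x^2 + 5x. Since p(0) = det(-L) = 0, x divides p(x). The largest eigenvalue, 3.6180, is at most the vertex count 5.

x^5 - 8x^4 + 21x^3 - 20x^2 + 5x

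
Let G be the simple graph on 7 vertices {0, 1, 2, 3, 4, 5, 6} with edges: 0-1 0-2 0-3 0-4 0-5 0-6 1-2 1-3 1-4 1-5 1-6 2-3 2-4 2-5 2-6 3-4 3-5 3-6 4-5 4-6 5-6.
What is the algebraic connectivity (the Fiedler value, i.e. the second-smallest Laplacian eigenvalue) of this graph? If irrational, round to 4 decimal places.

7

Reading degrees in the order [0, 1, 2, 3, 4, 5, 6] gives [6, 6, 6, 6, 6, 6, 6]; set D = diag(6, 6, 6, 6, 6, 6, 6) and form L = D - A. Computing the eigenvalues of L and sorting gives [0, 7, 7, 7, 7, 7, 7]. The Fiedler value lambda_2 = 7 is strictly positive, so the graph is connected. The eigenvalues sum to 42, which equals trace(L) = 2|E|. The largest eigenvalue, 7, is at most the vertex count 7.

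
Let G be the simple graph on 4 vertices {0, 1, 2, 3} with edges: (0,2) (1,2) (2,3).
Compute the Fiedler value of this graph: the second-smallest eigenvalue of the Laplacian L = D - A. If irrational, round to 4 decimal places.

Each diagonal entry of L is the vertex degree and each off-diagonal entry is -1 where an edge is present, 0 otherwise; in the order [0, 1, 2, 3] the diagonal is [1, 1, 3, 1]. The sorted Laplacian eigenvalues are [0, 1, 1, 4]; the algebraic connectivity is the second entry, 1. There is one zero in the spectrum, matching the 1 component. By the matrix-tree theorem the graph has (1/4) * product of the nonzero eigenvalues = 1 spanning tree.

1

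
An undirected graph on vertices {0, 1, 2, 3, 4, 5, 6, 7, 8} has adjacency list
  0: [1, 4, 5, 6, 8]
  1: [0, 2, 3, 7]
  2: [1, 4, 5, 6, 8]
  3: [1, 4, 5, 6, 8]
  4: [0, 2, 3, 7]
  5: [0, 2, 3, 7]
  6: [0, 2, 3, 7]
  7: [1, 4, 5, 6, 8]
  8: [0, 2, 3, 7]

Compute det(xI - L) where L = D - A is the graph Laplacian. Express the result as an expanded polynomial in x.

x^9 - 40x^8 + 690x^7 - 6720x^6 + 40485x^5 - 154704x^4 + 366560x^3 - 492800x^2 + 288000x

Each diagonal entry of L is the vertex degree and each off-diagonal entry is -1 where an edge is present, 0 otherwise; in the order [0, 1, 2, 3, 4, 5, 6, 7, 8] the diagonal is [5, 4, 5, 5, 4, 4, 4, 5, 4]. L has integer entries, so p(x) = det(xI - L) has integer coefficients. Expanding the determinant yields x^9 - 40x^8 + 690x^7 - 6720x^6 + 40485x^5 - 154704x^4 + 366560x^3 - 492800x^2 + 288000x. Since p(0) = det(-L) = 0, x divides p(x). By the matrix-tree theorem the graph has (1/9) * product of the nonzero eigenvalues = 32000 spanning trees. The eigenvalues sum to 40, which equals trace(L) = 2|E|.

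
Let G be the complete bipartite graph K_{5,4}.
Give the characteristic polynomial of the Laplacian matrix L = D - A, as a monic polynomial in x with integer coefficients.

The graph has 9 vertices and degree multiset [5, 5, 5, 5, 4, 4, 4, 4, 4]; D is the diagonal matrix of degrees and L = D - A. Computing det(xI - L) by cofactor expansion (or equivalently via sum-over-permutations) gives x^9 - 40x^8 + 690x^7 - 6720x^6 + 40485x^5 - 154704x^4 + 366560x^3 - 492800x^2 + 288000x. The constant term is 0 because L is singular (the all-ones vector lies in its kernel). There is one zero in the spectrum, matching the 1 component.

x^9 - 40x^8 + 690x^7 - 6720x^6 + 40485x^5 - 154704x^4 + 366560x^3 - 492800x^2 + 288000x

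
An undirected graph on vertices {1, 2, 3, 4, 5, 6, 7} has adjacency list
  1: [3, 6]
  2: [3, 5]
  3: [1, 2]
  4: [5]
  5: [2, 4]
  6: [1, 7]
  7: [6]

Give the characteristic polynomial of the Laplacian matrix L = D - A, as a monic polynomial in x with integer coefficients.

x^7 - 12x^6 + 55x^5 - 120x^4 + 126x^3 - 56x^2 + 7x

With the vertex order [1, 2, 3, 4, 5, 6, 7], the degrees are [2, 2, 2, 1, 2, 2, 1], giving D = diag(2, 2, 2, 1, 2, 2, 1) and L = D - A. Computing det(xI - L) by cofactor expansion (or equivalently via sum-over-permutations) gives x^7 - 12x^6 + 55x^5 - 120x^4 + 126x^3 - 56x^2 + 7x. The constant term is 0 because L is singular (the all-ones vector lies in its kernel). There is one zero in the spectrum, matching the 1 component. The eigenvalues sum to 12, which equals trace(L) = 2|E|.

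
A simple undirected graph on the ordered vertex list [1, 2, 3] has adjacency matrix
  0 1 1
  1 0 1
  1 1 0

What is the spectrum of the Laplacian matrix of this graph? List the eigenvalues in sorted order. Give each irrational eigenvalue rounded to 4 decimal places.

[0, 3, 3]

With the vertex order [1, 2, 3], the degrees are [2, 2, 2], giving D = diag(2, 2, 2) and L = D - A. Since every row of L sums to 0, the all-ones vector is in the kernel and 0 is an eigenvalue.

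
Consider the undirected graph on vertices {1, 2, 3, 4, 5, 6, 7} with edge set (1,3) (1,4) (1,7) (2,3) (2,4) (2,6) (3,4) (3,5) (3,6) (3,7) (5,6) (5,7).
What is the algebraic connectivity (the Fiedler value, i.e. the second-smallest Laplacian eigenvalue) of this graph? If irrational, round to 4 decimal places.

2

With the vertex order [1, 2, 3, 4, 5, 6, 7], the degrees are [3, 3, 6, 3, 3, 3, 3], giving D = diag(3, 3, 6, 3, 3, 3, 3) and L = D - A. The sorted Laplacian eigenvalues are [0, 2, 2, 4, 4, 5, 7]; the algebraic connectivity is the second entry, 2. The eigenvalues sum to 24, which equals trace(L) = 2|E|.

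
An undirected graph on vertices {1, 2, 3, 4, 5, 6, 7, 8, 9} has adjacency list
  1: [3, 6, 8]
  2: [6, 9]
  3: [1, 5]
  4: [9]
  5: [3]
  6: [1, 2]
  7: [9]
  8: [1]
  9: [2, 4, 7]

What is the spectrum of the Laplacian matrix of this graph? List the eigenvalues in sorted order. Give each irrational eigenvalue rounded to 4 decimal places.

Reading degrees in the order [1, 2, 3, 4, 5, 6, 7, 8, 9] gives [3, 2, 2, 1, 1, 2, 1, 1, 3]; set D = diag(3, 2, 2, 1, 1, 2, 1, 1, 3) and form L = D - A. L is symmetric positive semidefinite, so every eigenvalue is real and nonnegative. The single zero eigenvalue shows the graph is connected. The eigenvalues sum to 16, which equals trace(L) = 2|E|.

[0, 0.1538, 0.5764, 1, 1, 2.1128, 2.6757, 4.0748, 4.4065]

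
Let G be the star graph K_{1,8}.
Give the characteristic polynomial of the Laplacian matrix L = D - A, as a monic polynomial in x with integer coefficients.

The graph has 9 vertices and degree multiset [8, 1, 1, 1, 1, 1, 1, 1, 1]; D is the diagonal matrix of degrees and L = D - A. L has integer entries, so p(x) = det(xI - L) has integer coefficients. Expanding the determinant yields x^9 - 16x^8 + 84x^7 - 224x^6 + 350x^5 - 336x^4 + 196x^3 - 64x^2 + 9x. The coefficient of x^8 equals -trace(L) = -16, matching the sum of degrees.

x^9 - 16x^8 + 84x^7 - 224x^6 + 350x^5 - 336x^4 + 196x^3 - 64x^2 + 9x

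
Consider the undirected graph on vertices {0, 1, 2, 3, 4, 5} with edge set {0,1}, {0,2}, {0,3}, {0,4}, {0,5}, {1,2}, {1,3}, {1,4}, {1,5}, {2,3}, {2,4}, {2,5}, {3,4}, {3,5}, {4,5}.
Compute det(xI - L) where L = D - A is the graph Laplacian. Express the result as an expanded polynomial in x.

x^6 - 30x^5 + 360x^4 - 2160x^3 + 6480x^2 - 7776x

Each diagonal entry of L is the vertex degree and each off-diagonal entry is -1 where an edge is present, 0 otherwise; in the order [0, 1, 2, 3, 4, 5] the diagonal is [5, 5, 5, 5, 5, 5]. The eigenvalues of L are [0, 6, 6, 6, 6, 6]; the characteristic polynomial is the product of (x - lambda_i), which multiplies out to x^6 - 30x^5 + 360x^4 - 2160x^3 + 6480x^2 - 7776x. The constant term is 0 because L is singular (the all-ones vector lies in its kernel).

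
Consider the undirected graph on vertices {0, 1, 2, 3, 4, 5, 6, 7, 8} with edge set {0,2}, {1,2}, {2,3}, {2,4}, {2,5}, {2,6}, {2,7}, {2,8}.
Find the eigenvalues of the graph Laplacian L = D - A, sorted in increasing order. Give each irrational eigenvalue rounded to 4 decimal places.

Each diagonal entry of L is the vertex degree and each off-diagonal entry is -1 where an edge is present, 0 otherwise; in the order [0, 1, 2, 3, 4, 5, 6, 7, 8] the diagonal is [1, 1, 8, 1, 1, 1, 1, 1, 1]. L is symmetric positive semidefinite, so every eigenvalue is real and nonnegative. The single zero eigenvalue shows the graph is connected.

[0, 1, 1, 1, 1, 1, 1, 1, 9]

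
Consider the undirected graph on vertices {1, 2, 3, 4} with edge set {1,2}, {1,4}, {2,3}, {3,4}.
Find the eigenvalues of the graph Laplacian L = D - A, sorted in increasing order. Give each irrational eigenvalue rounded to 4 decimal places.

[0, 2, 2, 4]

Each diagonal entry of L is the vertex degree and each off-diagonal entry is -1 where an edge is present, 0 otherwise; in the order [1, 2, 3, 4] the diagonal is [2, 2, 2, 2]. The multiplicity of 0 as a Laplacian eigenvalue equals the number of connected components. The eigenvalues sum to 8, which equals trace(L) = 2|E|. By the matrix-tree theorem the graph has (1/4) * product of the nonzero eigenvalues = 4 spanning trees.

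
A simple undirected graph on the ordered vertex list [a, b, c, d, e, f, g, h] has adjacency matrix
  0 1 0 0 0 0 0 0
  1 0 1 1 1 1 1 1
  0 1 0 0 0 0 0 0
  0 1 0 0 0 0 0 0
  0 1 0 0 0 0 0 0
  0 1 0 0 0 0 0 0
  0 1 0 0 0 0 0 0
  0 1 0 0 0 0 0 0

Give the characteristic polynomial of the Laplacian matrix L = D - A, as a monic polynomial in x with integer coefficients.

Each diagonal entry of L is the vertex degree and each off-diagonal entry is -1 where an edge is present, 0 otherwise; in the order [a, b, c, d, e, f, g, h] the diagonal is [1, 7, 1, 1, 1, 1, 1, 1]. L has integer entries, so p(x) = det(xI - L) has integer coefficients. Expanding the determinant yields x^8 - 14x^7 + 63x^6 - 140x^5 + 175x^4 - 126x^3 + 49x^2 - 8x. Since p(0) = det(-L) = 0, x divides p(x). By the matrix-tree theorem the graph has (1/8) * product of the nonzero eigenvalues = 1 spanning tree.

x^8 - 14x^7 + 63x^6 - 140x^5 + 175x^4 - 126x^3 + 49x^2 - 8x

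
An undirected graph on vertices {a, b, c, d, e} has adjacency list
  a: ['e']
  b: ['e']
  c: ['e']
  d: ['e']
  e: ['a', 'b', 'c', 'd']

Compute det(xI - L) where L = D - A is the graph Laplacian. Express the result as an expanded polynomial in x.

x^5 - 8x^4 + 18x^3 - 16x^2 + 5x

Reading degrees in the order [a, b, c, d, e] gives [1, 1, 1, 1, 4]; set D = diag(1, 1, 1, 1, 4) and form L = D - A. L has integer entries, so p(x) = det(xI - L) has integer coefficients. Expanding the determinant yields x^5 - 8x^4 + 18x^3 - 16x^2 + 5x. The coefficient of x^4 equals -trace(L) = -8, matching the sum of degrees.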